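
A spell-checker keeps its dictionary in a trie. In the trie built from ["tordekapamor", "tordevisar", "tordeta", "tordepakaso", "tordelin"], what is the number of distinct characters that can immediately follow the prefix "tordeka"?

1

The children of the "tordeka" node are the distinct next characters among strings starting with "tordeka".
Distinct next characters after "tordeka": p.
That node has 1 child edge.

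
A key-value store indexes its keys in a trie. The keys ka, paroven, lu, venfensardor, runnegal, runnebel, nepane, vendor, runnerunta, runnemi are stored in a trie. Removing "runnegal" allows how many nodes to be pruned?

Walk "runnegal" from the leaf back toward the root, removing each node that no remaining word uses.
The suffix "gal" (3 nodes) is used only by "runnegal"; the node for "runne" still has the child "b", so pruning stops there.
Nodes removed: 3

3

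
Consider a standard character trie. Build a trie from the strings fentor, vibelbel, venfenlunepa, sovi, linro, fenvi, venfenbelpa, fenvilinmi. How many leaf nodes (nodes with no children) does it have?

Leaves are exactly the stored words that no other stored word extends.
Those words: "fentor", "fenvilinmi", "linro", "sovi", "venfenbelpa", "venfenlunepa", "vibelbel"
Leaf count: 7

7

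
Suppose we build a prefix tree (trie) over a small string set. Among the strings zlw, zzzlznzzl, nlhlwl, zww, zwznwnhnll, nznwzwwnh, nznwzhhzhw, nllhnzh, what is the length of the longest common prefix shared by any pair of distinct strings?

The deepest shared node is where two words last agree before diverging.
e.g. "nznwzhhzhw" and "nznwzwwnh" share the prefix "nznwz" of length 5; no pair shares a longer one.
Longest shared-prefix length: 5

5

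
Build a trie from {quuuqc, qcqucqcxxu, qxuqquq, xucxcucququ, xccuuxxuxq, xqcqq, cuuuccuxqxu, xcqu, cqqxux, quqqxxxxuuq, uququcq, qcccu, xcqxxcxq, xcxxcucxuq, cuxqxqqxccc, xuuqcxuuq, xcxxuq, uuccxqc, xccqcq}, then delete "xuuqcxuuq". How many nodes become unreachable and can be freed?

7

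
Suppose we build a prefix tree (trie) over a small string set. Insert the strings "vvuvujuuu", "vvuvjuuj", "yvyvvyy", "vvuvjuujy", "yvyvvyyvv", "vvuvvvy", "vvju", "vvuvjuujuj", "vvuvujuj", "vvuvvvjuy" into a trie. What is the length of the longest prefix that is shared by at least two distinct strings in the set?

Look for the deepest trie node that still has at least two words in its subtree.
e.g. "vvuvjuuj" and "vvuvjuujuj" share the prefix "vvuvjuuj" of length 8; no pair shares a longer one.
Longest shared-prefix length: 8

8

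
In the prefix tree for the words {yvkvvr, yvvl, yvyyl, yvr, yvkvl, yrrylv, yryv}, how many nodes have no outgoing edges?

Leaves are exactly the stored words that no other stored word extends.
Those words: "yrrylv", "yryv", "yvkvl", "yvkvvr", "yvr", "yvvl", "yvyyl"
Leaf count: 7

7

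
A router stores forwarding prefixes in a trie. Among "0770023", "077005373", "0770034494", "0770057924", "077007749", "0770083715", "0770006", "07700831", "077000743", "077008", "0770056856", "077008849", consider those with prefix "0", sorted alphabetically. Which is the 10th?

07700831

Filter for "0…" and sort: "0770006", "077000743", "0770023", "0770034494", "077005373", "0770056856", "0770057924", "077007749", "077008", "07700831", "0770083715", "077008849"
Position 10: 07700831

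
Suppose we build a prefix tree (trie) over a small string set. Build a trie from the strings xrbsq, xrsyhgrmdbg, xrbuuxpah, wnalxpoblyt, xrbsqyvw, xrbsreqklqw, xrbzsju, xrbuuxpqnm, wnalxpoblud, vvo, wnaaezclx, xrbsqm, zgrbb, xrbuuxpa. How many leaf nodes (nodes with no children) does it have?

12

Leaves are exactly the stored words that no other stored word extends.
Those words: "vvo", "wnaaezclx", "wnalxpoblud", "wnalxpoblyt", "xrbsqm", "xrbsqyvw", "xrbsreqklqw", "xrbuuxpah", "xrbuuxpqnm", "xrbzsju", "xrsyhgrmdbg", "zgrbb"
Leaf count: 12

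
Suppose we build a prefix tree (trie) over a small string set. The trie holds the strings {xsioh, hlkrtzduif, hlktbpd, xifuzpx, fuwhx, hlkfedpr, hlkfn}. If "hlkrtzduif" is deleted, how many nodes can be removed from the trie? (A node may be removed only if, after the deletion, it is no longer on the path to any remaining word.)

After clearing the end-marker at "hlkrtzduif", prune upward until reaching a node still needed by another word.
The suffix "rtzduif" (7 nodes) is used only by "hlkrtzduif"; the node for "hlk" still has the child "t", so pruning stops there.
Nodes removed: 7

7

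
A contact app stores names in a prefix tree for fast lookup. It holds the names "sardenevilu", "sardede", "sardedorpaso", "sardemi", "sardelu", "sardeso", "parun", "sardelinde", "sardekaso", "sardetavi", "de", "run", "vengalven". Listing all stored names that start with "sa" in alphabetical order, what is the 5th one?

Filter for "sa…" and sort: "sardede", "sardedorpaso", "sardekaso", "sardelinde", "sardelu", "sardemi", "sardenevilu", "sardeso", "sardetavi"
The 5th is sardelu.

sardelu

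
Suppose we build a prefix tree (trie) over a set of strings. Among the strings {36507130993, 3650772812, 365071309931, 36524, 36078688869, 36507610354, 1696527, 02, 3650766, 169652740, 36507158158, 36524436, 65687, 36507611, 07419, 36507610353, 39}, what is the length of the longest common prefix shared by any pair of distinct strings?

11

Look for the deepest trie node that still has at least two words in its subtree.
e.g. "36507130993" and "365071309931" share the prefix "36507130993" of length 11; no pair shares a longer one.
Longest shared-prefix length: 11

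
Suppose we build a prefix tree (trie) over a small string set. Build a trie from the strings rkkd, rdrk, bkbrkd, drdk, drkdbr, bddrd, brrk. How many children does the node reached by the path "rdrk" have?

0

Walk "rdrk" from the root, arriving at one node.
No stored string extends past "rdrk".
That node has 0 child edges.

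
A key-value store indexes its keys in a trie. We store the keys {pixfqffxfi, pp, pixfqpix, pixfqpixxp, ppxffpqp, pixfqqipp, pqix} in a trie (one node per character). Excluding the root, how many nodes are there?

For each word, the new-node count is its length minus the longest prefix already in the trie:
  "pixfqffxfi" → 10 new (p, i, x, f, q, f, f, x, f, i)
  "pp" → prefix "p" already present; 1 new (p)
  "pixfqpix" → prefix "pixfq" already present; 3 new (p, i, x)
  "pixfqpixxp" → prefix "pixfqpix" already present; 2 new (x, p)
  "ppxffpqp" → prefix "pp" already present; 6 new (x, f, f, p, q, p)
  "pixfqqipp" → prefix "pixfq" already present; 4 new (q, i, p, p)
  "pqix" → prefix "p" already present; 3 new (q, i, x)
Total nodes = 10 + 1 + 3 + 2 + 6 + 4 + 3 = 29

29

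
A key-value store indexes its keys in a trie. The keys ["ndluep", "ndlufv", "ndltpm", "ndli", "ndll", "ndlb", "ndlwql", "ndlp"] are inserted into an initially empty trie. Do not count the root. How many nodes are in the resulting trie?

18

Insert word by word; a character creates a node only if that edge doesn't already exist:
  "ndluep" → 6 new (n, d, l, u, e, p)
  "ndlufv" → prefix "ndlu" already present; 2 new (f, v)
  "ndltpm" → prefix "ndl" already present; 3 new (t, p, m)
  "ndli" → prefix "ndl" already present; 1 new (i)
  "ndll" → prefix "ndl" already present; 1 new (l)
  "ndlb" → prefix "ndl" already present; 1 new (b)
  "ndlwql" → prefix "ndl" already present; 3 new (w, q, l)
  "ndlp" → prefix "ndl" already present; 1 new (p)
Total nodes = 6 + 2 + 3 + 1 + 1 + 1 + 3 + 1 = 18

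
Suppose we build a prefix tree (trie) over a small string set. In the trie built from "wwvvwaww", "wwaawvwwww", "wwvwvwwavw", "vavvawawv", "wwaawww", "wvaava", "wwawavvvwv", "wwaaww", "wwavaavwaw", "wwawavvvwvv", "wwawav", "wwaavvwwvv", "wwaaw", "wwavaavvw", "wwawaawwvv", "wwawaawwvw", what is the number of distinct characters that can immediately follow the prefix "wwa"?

Walk "wwa" from the root, arriving at one node.
Characters that immediately follow "wwa" among the stored strings: {a, v, w}.
That node has 3 child edges.

3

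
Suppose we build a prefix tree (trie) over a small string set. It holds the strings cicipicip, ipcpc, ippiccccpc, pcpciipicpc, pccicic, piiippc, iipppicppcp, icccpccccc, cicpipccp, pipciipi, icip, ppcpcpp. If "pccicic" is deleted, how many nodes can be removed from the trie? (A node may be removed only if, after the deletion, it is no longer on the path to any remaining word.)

5

Walk "pccicic" from the leaf back toward the root, removing each node that no remaining word uses.
The suffix "cicic" (5 nodes) is used only by "pccicic"; the node for "pc" still has the child "p", so pruning stops there.
Nodes removed: 5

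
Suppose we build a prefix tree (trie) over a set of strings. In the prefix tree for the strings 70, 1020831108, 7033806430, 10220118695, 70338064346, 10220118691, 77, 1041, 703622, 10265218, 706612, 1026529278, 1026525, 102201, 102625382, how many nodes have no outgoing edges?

Leaves are exactly the stored words that no other stored word extends.
Those words: "1020831108", "10220118691", "10220118695", "102625382", "10265218", "1026525", "1026529278", "1041", "7033806430", "70338064346", "703622", "706612", "77"
Leaf count: 13

13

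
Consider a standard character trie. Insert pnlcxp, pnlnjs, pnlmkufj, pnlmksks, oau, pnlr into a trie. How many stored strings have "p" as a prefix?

5

Filter for entries beginning with "p":
Matches: "pnlcxp", "pnlmksks", "pnlmkufj", "pnlnjs", "pnlr"
Count: 5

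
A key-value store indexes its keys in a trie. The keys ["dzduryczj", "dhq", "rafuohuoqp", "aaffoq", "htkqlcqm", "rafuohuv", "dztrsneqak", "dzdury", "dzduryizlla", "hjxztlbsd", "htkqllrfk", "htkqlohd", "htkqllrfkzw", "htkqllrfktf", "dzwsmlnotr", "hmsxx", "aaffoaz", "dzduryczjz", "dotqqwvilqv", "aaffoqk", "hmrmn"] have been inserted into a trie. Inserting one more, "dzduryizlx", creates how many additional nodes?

1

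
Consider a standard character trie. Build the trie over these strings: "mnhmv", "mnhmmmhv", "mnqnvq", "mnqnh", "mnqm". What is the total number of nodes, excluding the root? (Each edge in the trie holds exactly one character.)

15

Trie structure (* marks end of a word):
(root)
└─ m
   └─ n
      ├─ h
      │  └─ m
      │     ├─ m
      │     │  └─ m
      │     │     └─ h
      │     │        └─ v *
      │     └─ v *
      └─ q
         ├─ m *
         └─ n
            ├─ h *
            └─ v
               └─ q *
Counting every labelled node above: 15.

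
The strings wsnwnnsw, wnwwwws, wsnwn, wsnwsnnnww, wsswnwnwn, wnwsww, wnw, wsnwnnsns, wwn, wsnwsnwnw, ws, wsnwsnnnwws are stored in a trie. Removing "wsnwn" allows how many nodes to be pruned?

0

Walk "wsnwn" from the leaf back toward the root, removing each node that no remaining word uses.
Every node on "wsnwn" is still needed (e.g. by "wsnwnnsw"), so nothing is freed.
Nodes removed: 0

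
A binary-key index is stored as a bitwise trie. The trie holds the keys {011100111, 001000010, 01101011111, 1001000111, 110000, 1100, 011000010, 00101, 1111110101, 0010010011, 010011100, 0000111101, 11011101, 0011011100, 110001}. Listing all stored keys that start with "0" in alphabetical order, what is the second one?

001000010

DFS of the "0" subtree visits, in order: "0000111101", "001000010", "0010010011", "00101", "0011011100", "010011100", "011000010", "01101011111", "011100111"
The 2nd is 001000010.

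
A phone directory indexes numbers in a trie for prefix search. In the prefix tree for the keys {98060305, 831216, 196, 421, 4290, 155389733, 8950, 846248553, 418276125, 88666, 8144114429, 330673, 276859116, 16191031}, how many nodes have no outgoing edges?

14

Leaves are exactly the stored words that no other stored word extends.
Those words: "155389733", "16191031", "196", "276859116", "330673", "418276125", "421", "4290", "8144114429", "831216", "846248553", "88666", "8950", "98060305"
Leaf count: 14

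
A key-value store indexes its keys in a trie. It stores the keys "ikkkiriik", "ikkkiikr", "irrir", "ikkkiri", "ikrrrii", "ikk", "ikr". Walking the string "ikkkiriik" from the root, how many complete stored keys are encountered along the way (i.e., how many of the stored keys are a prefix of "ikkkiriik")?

3

Traverse "ikkkiriik" character by character; count nodes along the way that are marked as word ends.
Prefixes of the query that are stored words: "ikk", "ikkkiri", "ikkkiriik"
Count: 3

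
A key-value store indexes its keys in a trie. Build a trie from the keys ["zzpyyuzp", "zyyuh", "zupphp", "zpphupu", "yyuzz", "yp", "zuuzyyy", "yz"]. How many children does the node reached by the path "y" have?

3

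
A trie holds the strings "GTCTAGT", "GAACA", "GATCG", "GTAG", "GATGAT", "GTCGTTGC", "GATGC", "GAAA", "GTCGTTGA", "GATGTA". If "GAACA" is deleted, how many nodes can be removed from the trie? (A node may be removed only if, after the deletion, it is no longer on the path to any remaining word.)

Walk "GAACA" from the leaf back toward the root, removing each node that no remaining word uses.
The suffix "CA" (2 nodes) is used only by "GAACA"; the node for "GAA" still has the child "A", so pruning stops there.
Nodes removed: 2

2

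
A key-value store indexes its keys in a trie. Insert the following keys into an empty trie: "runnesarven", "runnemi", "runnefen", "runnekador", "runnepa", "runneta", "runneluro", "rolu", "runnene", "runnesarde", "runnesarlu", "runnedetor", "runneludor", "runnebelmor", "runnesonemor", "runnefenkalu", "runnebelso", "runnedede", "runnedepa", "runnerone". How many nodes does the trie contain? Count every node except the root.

72

Trace insertions, counting only characters that open a new branch:
  "runnesarven" → 11 new (r, u, n, n, e, s, a, r, v, e, n)
  "runnemi" → prefix "runne" already present; 2 new (m, i)
  "runnefen" → prefix "runne" already present; 3 new (f, e, n)
  "runnekador" → prefix "runne" already present; 5 new (k, a, d, o, r)
  "runnepa" → prefix "runne" already present; 2 new (p, a)
  "runneta" → prefix "runne" already present; 2 new (t, a)
  "runneluro" → prefix "runne" already present; 4 new (l, u, r, o)
  "rolu" → prefix "r" already present; 3 new (o, l, u)
  "runnene" → prefix "runne" already present; 2 new (n, e)
  "runnesarde" → prefix "runnesar" already present; 2 new (d, e)
  "runnesarlu" → prefix "runnesar" already present; 2 new (l, u)
  "runnedetor" → prefix "runne" already present; 5 new (d, e, t, o, r)
  "runneludor" → prefix "runnelu" already present; 3 new (d, o, r)
  "runnebelmor" → prefix "runne" already present; 6 new (b, e, l, m, o, r)
  "runnesonemor" → prefix "runnes" already present; 6 new (o, n, e, m, o, r)
  "runnefenkalu" → prefix "runnefen" already present; 4 new (k, a, l, u)
  "runnebelso" → prefix "runnebel" already present; 2 new (s, o)
  "runnedede" → prefix "runnede" already present; 2 new (d, e)
  "runnedepa" → prefix "runnede" already present; 2 new (p, a)
  "runnerone" → prefix "runne" already present; 4 new (r, o, n, e)
Total nodes = 11 + 2 + 3 + 5 + 2 + 2 + 4 + 3 + 2 + 2 + 2 + 5 + 3 + 6 + 6 + 4 + 2 + 2 + 2 + 4 = 72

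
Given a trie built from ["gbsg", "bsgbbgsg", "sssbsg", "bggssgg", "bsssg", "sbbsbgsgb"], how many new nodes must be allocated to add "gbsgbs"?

The longest prefix of "gbsgbs" already in the trie is "gbsg" (length 4).
Each of the 2 remaining characters creates one node.

2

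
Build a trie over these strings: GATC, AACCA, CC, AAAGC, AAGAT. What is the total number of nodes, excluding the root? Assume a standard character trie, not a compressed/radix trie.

17

Count nodes per top-level branch (shared prefixes stored once):
  'A'-branch (AAAGC, AACCA, AAGAT): 11 nodes
  'C'-branch (CC): 2 nodes
  'G'-branch (GATC): 4 nodes
Sum: 17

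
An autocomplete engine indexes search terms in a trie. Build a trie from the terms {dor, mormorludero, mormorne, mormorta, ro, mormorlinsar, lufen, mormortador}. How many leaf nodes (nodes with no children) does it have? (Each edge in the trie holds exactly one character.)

A leaf is a node with no children — equivalently, the end of a word that is not a proper prefix of any other stored word.
Those words: "dor", "lufen", "mormorlinsar", "mormorludero", "mormorne", "mormortador", "ro"
Leaf count: 7

7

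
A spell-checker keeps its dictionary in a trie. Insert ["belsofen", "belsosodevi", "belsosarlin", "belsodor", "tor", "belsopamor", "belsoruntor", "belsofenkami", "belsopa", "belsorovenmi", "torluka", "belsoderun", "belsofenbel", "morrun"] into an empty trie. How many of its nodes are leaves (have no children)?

11

A leaf is a node with no children — equivalently, the end of a word that is not a proper prefix of any other stored word.
Those words: "belsoderun", "belsodor", "belsofenbel", "belsofenkami", "belsopamor", "belsorovenmi", "belsoruntor", "belsosarlin", "belsosodevi", "morrun", "torluka"
Leaf count: 11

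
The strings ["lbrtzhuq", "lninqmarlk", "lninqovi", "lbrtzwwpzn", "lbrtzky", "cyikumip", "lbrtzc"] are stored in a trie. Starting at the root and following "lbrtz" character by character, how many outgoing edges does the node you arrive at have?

4

The children of the "lbrtz" node are the distinct next characters among strings starting with "lbrtz".
Characters that immediately follow "lbrtz" among the stored strings: {c, h, k, w}.
That node has 4 child edges.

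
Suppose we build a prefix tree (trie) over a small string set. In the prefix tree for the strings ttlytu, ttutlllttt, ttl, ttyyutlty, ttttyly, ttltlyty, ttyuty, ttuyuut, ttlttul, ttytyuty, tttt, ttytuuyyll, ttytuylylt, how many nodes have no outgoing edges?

Leaves are exactly the stored words that no other stored word extends.
Those words: "ttltlyty", "ttlttul", "ttlytu", "ttttyly", "ttutlllttt", "ttuyuut", "ttytuuyyll", "ttytuylylt", "ttytyuty", "ttyuty", "ttyyutlty"
Leaf count: 11

11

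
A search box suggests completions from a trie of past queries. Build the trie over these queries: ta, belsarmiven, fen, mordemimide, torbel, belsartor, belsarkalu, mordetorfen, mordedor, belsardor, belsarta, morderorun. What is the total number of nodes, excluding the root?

57

Count nodes per top-level branch (shared prefixes stored once):
  'b'-branch (belsardor, belsarkalu, belsarmiven, belsarta, belsartor): 22 nodes
  'f'-branch (fen): 3 nodes
  'm'-branch (mordedor, mordemimide, morderorun, mordetorfen): 25 nodes
  't'-branch (ta, torbel): 7 nodes
Sum: 57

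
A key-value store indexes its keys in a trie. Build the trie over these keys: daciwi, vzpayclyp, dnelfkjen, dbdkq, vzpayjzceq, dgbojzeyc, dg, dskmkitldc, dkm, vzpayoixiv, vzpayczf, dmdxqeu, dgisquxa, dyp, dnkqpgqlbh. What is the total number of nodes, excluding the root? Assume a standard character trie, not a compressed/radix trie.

Trace insertions, counting only characters that open a new branch:
  "daciwi" → 6 new (d, a, c, i, w, i)
  "vzpayclyp" → 9 new (v, z, p, a, y, c, l, y, p)
  "dnelfkjen" → prefix "d" already present; 8 new (n, e, l, f, k, j, e, n)
  "dbdkq" → prefix "d" already present; 4 new (b, d, k, q)
  "vzpayjzceq" → prefix "vzpay" already present; 5 new (j, z, c, e, q)
  "dgbojzeyc" → prefix "d" already present; 8 new (g, b, o, j, z, e, y, c)
  "dg" → prefix "dg" already present; 0 new (none)
  "dskmkitldc" → prefix "d" already present; 9 new (s, k, m, k, i, t, l, d, c)
  "dkm" → prefix "d" already present; 2 new (k, m)
  "vzpayoixiv" → prefix "vzpay" already present; 5 new (o, i, x, i, v)
  "vzpayczf" → prefix "vzpayc" already present; 2 new (z, f)
  "dmdxqeu" → prefix "d" already present; 6 new (m, d, x, q, e, u)
  "dgisquxa" → prefix "dg" already present; 6 new (i, s, q, u, x, a)
  "dyp" → prefix "d" already present; 2 new (y, p)
  "dnkqpgqlbh" → prefix "dn" already present; 8 new (k, q, p, g, q, l, b, h)
Total nodes = 6 + 9 + 8 + 4 + 5 + 8 + 0 + 9 + 2 + 5 + 2 + 6 + 6 + 2 + 8 = 80

80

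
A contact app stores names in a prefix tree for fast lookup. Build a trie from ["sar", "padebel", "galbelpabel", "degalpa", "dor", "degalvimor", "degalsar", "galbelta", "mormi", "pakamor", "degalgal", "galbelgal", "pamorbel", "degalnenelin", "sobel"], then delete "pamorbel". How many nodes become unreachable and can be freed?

6

A node on "pamorbel"'s path can go only if nothing else ends at it or branches off below it.
The suffix "morbel" (6 nodes) is used only by "pamorbel"; the node for "pa" still has the child "d", so pruning stops there.
Nodes removed: 6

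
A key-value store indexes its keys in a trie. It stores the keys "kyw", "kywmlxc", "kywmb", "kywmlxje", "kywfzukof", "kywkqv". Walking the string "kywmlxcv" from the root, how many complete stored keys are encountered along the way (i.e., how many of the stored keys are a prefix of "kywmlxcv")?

Traverse "kywmlxcv" character by character; count nodes along the way that are marked as word ends.
Prefixes of the query that are stored words: "kyw", "kywmlxc"
Count: 2

2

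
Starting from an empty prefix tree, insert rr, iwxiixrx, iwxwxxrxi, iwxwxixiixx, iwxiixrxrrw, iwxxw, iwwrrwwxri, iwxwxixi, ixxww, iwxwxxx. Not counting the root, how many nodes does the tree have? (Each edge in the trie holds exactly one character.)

40

Trie structure (* marks end of a word):
(root)
├─ i
│  ├─ w
│  │  ├─ w
│  │  │  └─ r
│  │  │     └─ r
│  │  │        └─ w
│  │  │           └─ w
│  │  │              └─ x
│  │  │                 └─ r
│  │  │                    └─ i *
│  │  └─ x
│  │     ├─ i
│  │     │  └─ i
│  │     │     └─ x
│  │     │        └─ r
│  │     │           └─ x *
│  │     │              └─ r
│  │     │                 └─ r
│  │     │                    └─ w *
│  │     ├─ w
│  │     │  └─ x
│  │     │     ├─ i
│  │     │     │  └─ x
│  │     │     │     └─ i *
│  │     │     │        └─ i
│  │     │     │           └─ x
│  │     │     │              └─ x *
│  │     │     └─ x
│  │     │        ├─ r
│  │     │        │  └─ x
│  │     │        │     └─ i *
│  │     │        └─ x *
│  │     └─ x
│  │        └─ w *
│  └─ x
│     └─ x
│        └─ w
│           └─ w *
└─ r
   └─ r *
Counting every labelled node above: 40.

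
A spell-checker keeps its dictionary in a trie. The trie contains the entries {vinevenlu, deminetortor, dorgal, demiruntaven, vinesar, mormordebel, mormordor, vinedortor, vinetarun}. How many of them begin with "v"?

Filter for entries beginning with "v":
Words under "v": vinedortor, vinesar, vinetarun, vinevenlu
Count: 4

4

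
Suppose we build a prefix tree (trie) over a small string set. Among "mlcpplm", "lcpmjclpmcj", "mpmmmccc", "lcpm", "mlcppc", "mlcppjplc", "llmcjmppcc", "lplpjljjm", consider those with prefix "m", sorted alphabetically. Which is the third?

mlcpplm

Filter for "m…" and sort: "mlcppc", "mlcppjplc", "mlcpplm", "mpmmmccc"
Position 3: mlcpplm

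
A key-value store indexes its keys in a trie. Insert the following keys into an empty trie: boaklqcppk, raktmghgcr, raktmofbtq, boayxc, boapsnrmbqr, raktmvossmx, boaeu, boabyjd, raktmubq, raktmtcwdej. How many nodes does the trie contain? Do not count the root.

For each word, the new-node count is its length minus the longest prefix already in the trie:
  "boaklqcppk" → 10 new (b, o, a, k, l, q, c, p, p, k)
  "raktmghgcr" → 10 new (r, a, k, t, m, g, h, g, c, r)
  "raktmofbtq" → prefix "raktm" already present; 5 new (o, f, b, t, q)
  "boayxc" → prefix "boa" already present; 3 new (y, x, c)
  "boapsnrmbqr" → prefix "boa" already present; 8 new (p, s, n, r, m, b, q, r)
  "raktmvossmx" → prefix "raktm" already present; 6 new (v, o, s, s, m, x)
  "boaeu" → prefix "boa" already present; 2 new (e, u)
  "boabyjd" → prefix "boa" already present; 4 new (b, y, j, d)
  "raktmubq" → prefix "raktm" already present; 3 new (u, b, q)
  "raktmtcwdej" → prefix "raktm" already present; 6 new (t, c, w, d, e, j)
Total nodes = 10 + 10 + 5 + 3 + 8 + 6 + 2 + 4 + 3 + 6 = 57

57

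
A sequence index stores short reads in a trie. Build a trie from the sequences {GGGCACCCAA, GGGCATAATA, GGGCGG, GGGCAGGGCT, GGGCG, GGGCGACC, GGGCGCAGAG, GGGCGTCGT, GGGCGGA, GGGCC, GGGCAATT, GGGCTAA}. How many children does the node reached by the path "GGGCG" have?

4

Follow the path "GGGCG" to its node, then look at its outgoing edges.
Distinct next characters after "GGGCG": A, C, G, T.
That node has 4 child edges.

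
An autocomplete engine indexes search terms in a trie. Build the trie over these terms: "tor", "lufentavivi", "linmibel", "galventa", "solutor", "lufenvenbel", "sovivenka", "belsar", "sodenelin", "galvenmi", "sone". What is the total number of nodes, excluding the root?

Count nodes per top-level branch (shared prefixes stored once):
  'b'-branch (belsar): 6 nodes
  'g'-branch (galvenmi, galventa): 10 nodes
  'l'-branch (linmibel, lufentavivi, lufenvenbel): 24 nodes
  's'-branch (sodenelin, solutor, sone, sovivenka): 23 nodes
  't'-branch (tor): 3 nodes
Sum: 66

66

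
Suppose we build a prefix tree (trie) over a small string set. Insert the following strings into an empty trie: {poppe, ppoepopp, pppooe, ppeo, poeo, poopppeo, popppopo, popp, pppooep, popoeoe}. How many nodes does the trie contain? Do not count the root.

35

Count nodes per top-level branch (shared prefixes stored once):
  'p'-branch (poeo, poopppeo, popoeoe, popp, poppe, popppopo, ppeo, ppoepopp, pppooe, pppooep): 35 nodes
Sum: 35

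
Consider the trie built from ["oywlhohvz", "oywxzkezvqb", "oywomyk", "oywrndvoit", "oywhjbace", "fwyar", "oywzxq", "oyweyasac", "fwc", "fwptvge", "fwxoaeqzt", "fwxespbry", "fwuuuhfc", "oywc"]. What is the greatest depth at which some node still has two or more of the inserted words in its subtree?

3

Look for the deepest trie node that still has at least two words in its subtree.
e.g. "fwxespbry" and "fwxoaeqzt" share the prefix "fwx" of length 3; no pair shares a longer one.
Longest shared-prefix length: 3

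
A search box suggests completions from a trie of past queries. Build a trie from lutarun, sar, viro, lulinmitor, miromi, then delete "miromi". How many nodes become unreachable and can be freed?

A node on "miromi"'s path can go only if nothing else ends at it or branches off below it.
No other word shares any prefix with "miromi", so all 6 of its nodes go.
Nodes removed: 6

6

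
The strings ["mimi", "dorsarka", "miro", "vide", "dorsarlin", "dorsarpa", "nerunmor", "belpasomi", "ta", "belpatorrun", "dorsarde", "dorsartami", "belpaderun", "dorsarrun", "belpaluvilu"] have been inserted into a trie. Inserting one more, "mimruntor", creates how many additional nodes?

6

"mim" is already a path in the trie; the remaining "runtor" must be added.
So 9 − 3 = 6 new nodes.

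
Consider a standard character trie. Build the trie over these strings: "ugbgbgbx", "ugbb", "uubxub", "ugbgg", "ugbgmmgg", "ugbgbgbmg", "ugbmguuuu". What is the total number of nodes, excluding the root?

Trie structure (* marks end of a word):
(root)
└─ u
   ├─ g
   │  └─ b
   │     ├─ b *
   │     ├─ g
   │     │  ├─ b
   │     │  │  └─ g
   │     │  │     └─ b
   │     │  │        ├─ m
   │     │  │        │  └─ g *
   │     │  │        └─ x *
   │     │  ├─ g *
   │     │  └─ m
   │     │     └─ m
   │     │        └─ g
   │     │           └─ g *
   │     └─ m
   │        └─ g
   │           └─ u
   │              └─ u
   │                 └─ u
   │                    └─ u *
   └─ u
      └─ b
         └─ x
            └─ u
               └─ b *
Counting every labelled node above: 27.

27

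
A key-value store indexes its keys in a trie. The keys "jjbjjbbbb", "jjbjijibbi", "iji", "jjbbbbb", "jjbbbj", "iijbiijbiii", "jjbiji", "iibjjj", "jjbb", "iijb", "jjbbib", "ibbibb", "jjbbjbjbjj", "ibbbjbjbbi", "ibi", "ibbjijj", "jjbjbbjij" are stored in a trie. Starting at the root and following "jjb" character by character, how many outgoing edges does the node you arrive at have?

3

Follow the path "jjb" to its node, then look at its outgoing edges.
Characters that immediately follow "jjb" among the stored strings: {b, i, j}.
That node has 3 child edges.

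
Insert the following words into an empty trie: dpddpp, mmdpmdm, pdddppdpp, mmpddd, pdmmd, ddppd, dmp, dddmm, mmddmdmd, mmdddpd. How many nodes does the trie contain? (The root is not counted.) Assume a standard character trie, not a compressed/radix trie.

Count nodes per top-level branch (shared prefixes stored once):
  'd'-branch (dddmm, ddppd, dmp, dpddpp): 15 nodes
  'm'-branch (mmdddpd, mmddmdmd, mmdpmdm, mmpddd): 19 nodes
  'p'-branch (pdddppdpp, pdmmd): 12 nodes
Sum: 46

46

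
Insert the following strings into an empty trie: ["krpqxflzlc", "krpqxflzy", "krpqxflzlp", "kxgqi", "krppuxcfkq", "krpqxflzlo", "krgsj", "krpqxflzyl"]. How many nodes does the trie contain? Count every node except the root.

28

Trie structure (* marks end of a word):
(root)
└─ k
   ├─ r
   │  ├─ g
   │  │  └─ s
   │  │     └─ j *
   │  └─ p
   │     ├─ p
   │     │  └─ u
   │     │     └─ x
   │     │        └─ c
   │     │           └─ f
   │     │              └─ k
   │     │                 └─ q *
   │     └─ q
   │        └─ x
   │           └─ f
   │              └─ l
   │                 └─ z
   │                    ├─ l
   │                    │  ├─ c *
   │                    │  ├─ o *
   │                    │  └─ p *
   │                    └─ y *
   │                       └─ l *
   └─ x
      └─ g
         └─ q
            └─ i *
Counting every labelled node above: 28.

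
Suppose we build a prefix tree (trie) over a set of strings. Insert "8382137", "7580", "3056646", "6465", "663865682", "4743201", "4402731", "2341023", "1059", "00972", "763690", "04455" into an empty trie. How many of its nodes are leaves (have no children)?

A leaf is a node with no children — equivalently, the end of a word that is not a proper prefix of any other stored word.
Those words: "00972", "04455", "1059", "2341023", "3056646", "4402731", "4743201", "6465", "663865682", "7580", "763690", "8382137"
Leaf count: 12

12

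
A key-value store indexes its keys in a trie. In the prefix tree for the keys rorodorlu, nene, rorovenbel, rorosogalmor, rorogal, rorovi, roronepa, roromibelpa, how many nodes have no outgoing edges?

A leaf is a node with no children — equivalently, the end of a word that is not a proper prefix of any other stored word.
Those words: "nene", "rorodorlu", "rorogal", "roromibelpa", "roronepa", "rorosogalmor", "rorovenbel", "rorovi"
Leaf count: 8

8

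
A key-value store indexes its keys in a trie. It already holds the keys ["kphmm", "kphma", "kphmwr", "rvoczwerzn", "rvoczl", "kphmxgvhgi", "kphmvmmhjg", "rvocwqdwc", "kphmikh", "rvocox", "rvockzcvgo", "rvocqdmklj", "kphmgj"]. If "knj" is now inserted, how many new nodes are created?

Walking "knj" from the root, the first 1 characters ("k") follow existing edges; "n" is the first miss.
New nodes needed: |"knj"| − 1 = 3 − 1 = 2.

2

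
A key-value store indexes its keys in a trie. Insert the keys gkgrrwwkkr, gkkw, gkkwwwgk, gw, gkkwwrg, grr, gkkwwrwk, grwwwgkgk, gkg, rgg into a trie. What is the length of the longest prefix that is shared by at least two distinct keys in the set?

6

Equivalently: take the maximum, over all pairs, of their longest common prefix length.
e.g. "gkkwwrg" and "gkkwwrwk" share the prefix "gkkwwr" of length 6; no pair shares a longer one.
Longest shared-prefix length: 6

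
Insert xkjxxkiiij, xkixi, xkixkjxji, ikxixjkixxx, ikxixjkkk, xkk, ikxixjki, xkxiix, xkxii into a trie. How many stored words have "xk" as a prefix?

6

Walk to "xk"; the words in its subtree are exactly those with that prefix.
Matches: "xkixi", "xkixkjxji", "xkjxxkiiij", "xkk", "xkxii", "xkxiix"
Count: 6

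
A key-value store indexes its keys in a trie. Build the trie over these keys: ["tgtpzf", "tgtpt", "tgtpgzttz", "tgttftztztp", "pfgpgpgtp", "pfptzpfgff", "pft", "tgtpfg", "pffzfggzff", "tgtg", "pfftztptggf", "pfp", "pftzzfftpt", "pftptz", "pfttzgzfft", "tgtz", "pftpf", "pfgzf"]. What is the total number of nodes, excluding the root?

Trace insertions, counting only characters that open a new branch:
  "tgtpzf" → 6 new (t, g, t, p, z, f)
  "tgtpt" → prefix "tgtp" already present; 1 new (t)
  "tgtpgzttz" → prefix "tgtp" already present; 5 new (g, z, t, t, z)
  "tgttftztztp" → prefix "tgt" already present; 8 new (t, f, t, z, t, z, t, p)
  "pfgpgpgtp" → 9 new (p, f, g, p, g, p, g, t, p)
  "pfptzpfgff" → prefix "pf" already present; 8 new (p, t, z, p, f, g, f, f)
  "pft" → prefix "pf" already present; 1 new (t)
  "tgtpfg" → prefix "tgtp" already present; 2 new (f, g)
  "pffzfggzff" → prefix "pf" already present; 8 new (f, z, f, g, g, z, f, f)
  "tgtg" → prefix "tgt" already present; 1 new (g)
  "pfftztptggf" → prefix "pff" already present; 8 new (t, z, t, p, t, g, g, f)
  "pfp" → prefix "pfp" already present; 0 new (none)
  "pftzzfftpt" → prefix "pft" already present; 7 new (z, z, f, f, t, p, t)
  "pftptz" → prefix "pft" already present; 3 new (p, t, z)
  "pfttzgzfft" → prefix "pft" already present; 7 new (t, z, g, z, f, f, t)
  "tgtz" → prefix "tgt" already present; 1 new (z)
  "pftpf" → prefix "pftp" already present; 1 new (f)
  "pfgzf" → prefix "pfg" already present; 2 new (z, f)
Total nodes = 6 + 1 + 5 + 8 + 9 + 8 + 1 + 2 + 8 + 1 + 8 + 0 + 7 + 3 + 7 + 1 + 1 + 2 = 78

78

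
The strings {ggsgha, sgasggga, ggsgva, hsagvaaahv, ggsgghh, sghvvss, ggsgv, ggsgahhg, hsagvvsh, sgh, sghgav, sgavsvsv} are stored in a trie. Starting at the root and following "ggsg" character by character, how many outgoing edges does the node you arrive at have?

4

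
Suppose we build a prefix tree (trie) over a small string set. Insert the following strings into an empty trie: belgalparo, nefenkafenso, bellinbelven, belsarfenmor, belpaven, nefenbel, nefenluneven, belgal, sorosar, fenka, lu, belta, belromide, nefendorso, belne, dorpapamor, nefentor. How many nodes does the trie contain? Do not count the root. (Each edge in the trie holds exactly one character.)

97

Insert word by word; a character creates a node only if that edge doesn't already exist:
  "belgalparo" → 10 new (b, e, l, g, a, l, p, a, r, o)
  "nefenkafenso" → 12 new (n, e, f, e, n, k, a, f, e, n, s, o)
  "bellinbelven" → prefix "bel" already present; 9 new (l, i, n, b, e, l, v, e, n)
  "belsarfenmor" → prefix "bel" already present; 9 new (s, a, r, f, e, n, m, o, r)
  "belpaven" → prefix "bel" already present; 5 new (p, a, v, e, n)
  "nefenbel" → prefix "nefen" already present; 3 new (b, e, l)
  "nefenluneven" → prefix "nefen" already present; 7 new (l, u, n, e, v, e, n)
  "belgal" → prefix "belgal" already present; 0 new (none)
  "sorosar" → 7 new (s, o, r, o, s, a, r)
  "fenka" → 5 new (f, e, n, k, a)
  "lu" → 2 new (l, u)
  "belta" → prefix "bel" already present; 2 new (t, a)
  "belromide" → prefix "bel" already present; 6 new (r, o, m, i, d, e)
  "nefendorso" → prefix "nefen" already present; 5 new (d, o, r, s, o)
  "belne" → prefix "bel" already present; 2 new (n, e)
  "dorpapamor" → 10 new (d, o, r, p, a, p, a, m, o, r)
  "nefentor" → prefix "nefen" already present; 3 new (t, o, r)
Total nodes = 10 + 12 + 9 + 9 + 5 + 3 + 7 + 0 + 7 + 5 + 2 + 2 + 6 + 5 + 2 + 10 + 3 = 97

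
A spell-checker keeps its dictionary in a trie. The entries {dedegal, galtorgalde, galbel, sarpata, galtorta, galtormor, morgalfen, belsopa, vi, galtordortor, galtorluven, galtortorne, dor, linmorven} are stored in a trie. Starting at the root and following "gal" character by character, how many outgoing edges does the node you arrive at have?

Follow the path "gal" to its node, then look at its outgoing edges.
Distinct next characters after "gal": b, t.
That node has 2 child edges.

2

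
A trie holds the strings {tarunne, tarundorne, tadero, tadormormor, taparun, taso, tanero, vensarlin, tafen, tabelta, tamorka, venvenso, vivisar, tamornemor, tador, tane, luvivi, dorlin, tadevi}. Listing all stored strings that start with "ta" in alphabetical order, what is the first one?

DFS of the "ta" subtree visits, in order: "tabelta", "tadero", "tadevi", "tador", "tadormormor", "tafen", "tamorka", "tamornemor", "tane", "tanero", "taparun", "tarundorne", "tarunne", "taso"
The 1st is tabelta.

tabelta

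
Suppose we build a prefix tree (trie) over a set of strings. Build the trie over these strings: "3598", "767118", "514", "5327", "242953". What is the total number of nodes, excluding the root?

22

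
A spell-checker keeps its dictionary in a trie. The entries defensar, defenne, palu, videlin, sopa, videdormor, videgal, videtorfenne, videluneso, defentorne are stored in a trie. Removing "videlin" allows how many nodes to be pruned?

2

Walk "videlin" from the leaf back toward the root, removing each node that no remaining word uses.
The suffix "in" (2 nodes) is used only by "videlin"; the node for "videl" still has the child "u", so pruning stops there.
Nodes removed: 2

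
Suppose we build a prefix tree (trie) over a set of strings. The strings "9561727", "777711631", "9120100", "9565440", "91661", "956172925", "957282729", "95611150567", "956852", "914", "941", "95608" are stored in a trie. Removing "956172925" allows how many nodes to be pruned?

After clearing the end-marker at "956172925", prune upward until reaching a node still needed by another word.
The suffix "925" (3 nodes) is used only by "956172925"; the node for "956172" still has the child "7", so pruning stops there.
Nodes removed: 3

3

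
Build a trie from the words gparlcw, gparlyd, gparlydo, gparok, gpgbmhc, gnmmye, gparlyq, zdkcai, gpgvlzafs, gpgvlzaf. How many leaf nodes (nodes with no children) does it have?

Leaves are exactly the stored words that no other stored word extends.
Those words: "gnmmye", "gparlcw", "gparlydo", "gparlyq", "gparok", "gpgbmhc", "gpgvlzafs", "zdkcai"
Leaf count: 8

8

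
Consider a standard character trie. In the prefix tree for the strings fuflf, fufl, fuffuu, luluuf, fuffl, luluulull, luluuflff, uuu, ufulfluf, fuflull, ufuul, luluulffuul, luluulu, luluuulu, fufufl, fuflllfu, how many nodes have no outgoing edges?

13

Leaves are exactly the stored words that no other stored word extends.
Those words: "fuffl", "fuffuu", "fuflf", "fuflllfu", "fuflull", "fufufl", "luluuflff", "luluulffuul", "luluulull", "luluuulu", "ufulfluf", "ufuul", "uuu"
Leaf count: 13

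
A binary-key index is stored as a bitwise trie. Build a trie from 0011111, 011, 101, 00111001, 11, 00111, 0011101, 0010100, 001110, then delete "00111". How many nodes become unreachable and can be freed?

A node on "00111"'s path can go only if nothing else ends at it or branches off below it.
Every node on "00111" is still needed (e.g. by "0011111"), so nothing is freed.
Nodes removed: 0

0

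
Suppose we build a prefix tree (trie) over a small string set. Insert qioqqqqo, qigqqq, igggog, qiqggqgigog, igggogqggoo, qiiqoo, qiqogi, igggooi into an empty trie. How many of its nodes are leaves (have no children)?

7

A leaf is a node with no children — equivalently, the end of a word that is not a proper prefix of any other stored word.
Those words: "igggogqggoo", "igggooi", "qigqqq", "qiiqoo", "qioqqqqo", "qiqggqgigog", "qiqogi"
Leaf count: 7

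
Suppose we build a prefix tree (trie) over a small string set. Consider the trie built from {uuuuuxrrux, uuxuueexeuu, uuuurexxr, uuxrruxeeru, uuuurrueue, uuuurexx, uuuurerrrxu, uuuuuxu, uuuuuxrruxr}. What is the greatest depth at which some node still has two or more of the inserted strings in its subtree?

10

The deepest shared node is where two words last agree before diverging.
e.g. "uuuuuxrrux" and "uuuuuxrruxr" share the prefix "uuuuuxrrux" of length 10; no pair shares a longer one.
Longest shared-prefix length: 10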